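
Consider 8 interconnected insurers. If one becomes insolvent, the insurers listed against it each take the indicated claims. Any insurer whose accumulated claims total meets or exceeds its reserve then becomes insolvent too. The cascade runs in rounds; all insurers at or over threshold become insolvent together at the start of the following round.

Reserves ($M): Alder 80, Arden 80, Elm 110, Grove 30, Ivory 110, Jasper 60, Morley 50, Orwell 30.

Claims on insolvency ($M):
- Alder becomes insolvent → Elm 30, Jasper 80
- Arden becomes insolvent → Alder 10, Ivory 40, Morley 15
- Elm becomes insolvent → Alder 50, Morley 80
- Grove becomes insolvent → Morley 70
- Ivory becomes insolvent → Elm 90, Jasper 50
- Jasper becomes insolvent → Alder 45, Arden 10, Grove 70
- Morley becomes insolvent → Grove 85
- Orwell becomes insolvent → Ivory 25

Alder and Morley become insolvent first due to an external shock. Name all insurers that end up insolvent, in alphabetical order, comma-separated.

Alder, Grove, Jasper, Morley

Round 1 — Alder, Morley become insolvent (initial).
  Elm: +30 → 30 < 110
  Grove: +85 → 85 ≥ 30
  Jasper: +80 → 80 ≥ 60
Round 2 — Grove, Jasper become insolvent.
  Arden: +10 → 10 < 80
No further insolvencies.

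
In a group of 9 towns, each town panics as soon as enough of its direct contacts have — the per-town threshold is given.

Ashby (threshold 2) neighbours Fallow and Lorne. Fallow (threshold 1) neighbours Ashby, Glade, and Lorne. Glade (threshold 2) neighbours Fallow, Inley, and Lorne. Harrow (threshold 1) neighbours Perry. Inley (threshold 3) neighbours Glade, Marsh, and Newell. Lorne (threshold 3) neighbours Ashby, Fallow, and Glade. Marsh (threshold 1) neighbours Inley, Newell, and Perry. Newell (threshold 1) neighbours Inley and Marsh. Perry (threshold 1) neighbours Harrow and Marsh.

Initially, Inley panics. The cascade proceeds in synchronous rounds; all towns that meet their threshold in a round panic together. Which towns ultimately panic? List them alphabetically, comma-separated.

Round 1 — Inley panics (initial).
Round 2 — checking thresholds:
  Glade: 1 of 3 neighbours < 2, holds.
  Marsh: 1 of 3 neighbours ≥ 1, panics.
  Newell: 1 of 2 neighbours ≥ 1, panics.
Round 3 — checking thresholds:
  Glade: 1 of 3 neighbours < 2, holds.
  Perry: 1 of 2 neighbours ≥ 1, panics.
Round 4 — checking thresholds:
  Glade: 1 of 3 neighbours < 2, holds.
  Harrow: 1 of 1 neighbours ≥ 1, panics.
Round 5 — no new panics; cascade stops.

Harrow, Inley, Marsh, Newell, Perry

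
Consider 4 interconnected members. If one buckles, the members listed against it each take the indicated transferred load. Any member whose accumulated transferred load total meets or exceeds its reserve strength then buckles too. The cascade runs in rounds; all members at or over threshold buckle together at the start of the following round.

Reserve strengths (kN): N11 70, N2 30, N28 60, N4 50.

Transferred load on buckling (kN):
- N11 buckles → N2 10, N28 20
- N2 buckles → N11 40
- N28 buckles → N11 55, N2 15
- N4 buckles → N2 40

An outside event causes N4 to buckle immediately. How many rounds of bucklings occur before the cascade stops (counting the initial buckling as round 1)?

2

Round 1 — N4 buckles (initial).
  N2: +40 → 40 ≥ 30
Round 2 — N2 buckles.
  N11: +40 → 40 < 70
No further bucklings.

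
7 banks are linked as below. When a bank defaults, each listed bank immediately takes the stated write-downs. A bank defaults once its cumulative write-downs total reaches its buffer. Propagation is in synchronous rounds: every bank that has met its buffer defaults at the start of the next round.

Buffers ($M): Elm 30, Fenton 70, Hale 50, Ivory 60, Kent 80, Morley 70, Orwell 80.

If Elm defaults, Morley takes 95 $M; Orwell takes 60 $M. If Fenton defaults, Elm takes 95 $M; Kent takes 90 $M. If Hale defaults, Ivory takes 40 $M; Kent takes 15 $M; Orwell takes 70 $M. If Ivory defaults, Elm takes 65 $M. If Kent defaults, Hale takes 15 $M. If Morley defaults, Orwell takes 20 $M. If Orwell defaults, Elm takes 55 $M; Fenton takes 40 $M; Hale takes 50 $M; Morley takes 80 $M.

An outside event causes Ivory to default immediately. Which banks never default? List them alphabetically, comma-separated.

Fenton, Kent

Round 1 — Ivory defaults (initial).
  Elm: +65 → 65 ≥ 30
Round 2 — Elm defaults.
  Morley: +95 → 95 ≥ 70
  Orwell: +60 → 60 < 80
Round 3 — Morley defaults.
  Orwell: +20 → 80 ≥ 80
Round 4 — Orwell defaults.
  Fenton: +40 → 40 < 70
  Hale: +50 → 50 ≥ 50
Round 5 — Hale defaults.
  Kent: +15 → 15 < 80
No further defaults.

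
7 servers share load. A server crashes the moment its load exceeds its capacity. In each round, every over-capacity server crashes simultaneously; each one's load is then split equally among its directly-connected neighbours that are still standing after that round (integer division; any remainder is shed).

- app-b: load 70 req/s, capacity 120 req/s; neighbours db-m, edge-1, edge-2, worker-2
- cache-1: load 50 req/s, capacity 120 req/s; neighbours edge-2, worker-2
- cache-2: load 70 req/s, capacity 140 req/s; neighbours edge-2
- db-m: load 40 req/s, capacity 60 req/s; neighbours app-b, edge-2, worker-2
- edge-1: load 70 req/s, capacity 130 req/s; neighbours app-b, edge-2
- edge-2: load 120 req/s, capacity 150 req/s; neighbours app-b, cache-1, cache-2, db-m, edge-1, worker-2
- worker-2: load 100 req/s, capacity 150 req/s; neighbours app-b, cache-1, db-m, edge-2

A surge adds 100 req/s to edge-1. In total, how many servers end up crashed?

Round 1 — edge-1 at 170 > 130. edge-1 crashes.
  edge-1 sheds 170 req/s to app-b, edge-2: 85 each.
    app-b: 70+85 = 155 > 120
    edge-2: 120+85 = 205 > 150
Round 2 — app-b, edge-2 crash.
  app-b sheds 155 req/s to db-m, worker-2: 77 each (1 lost).
    db-m: 40+77 = 117 > 60
    worker-2: 100+77 = 177 > 150
  edge-2 sheds 205 req/s to cache-1, cache-2, db-m, worker-2: 51 each (1 lost).
    cache-1: 50+51 = 101 ≤ 120
    cache-2: 70+51 = 121 ≤ 140
    db-m: 117+51 = 168 > 60
    worker-2: 177+51 = 228 > 150
Round 3 — db-m, worker-2 crash.
  db-m sheds 168 req/s: no online neighbours, lost.
  worker-2 sheds 228 req/s to cache-1: 228 each.
    cache-1: 101+228 = 329 > 120
Round 4 — cache-1 crashes.
  cache-1 sheds 329 req/s: no online neighbours, lost.
No further crashes.

6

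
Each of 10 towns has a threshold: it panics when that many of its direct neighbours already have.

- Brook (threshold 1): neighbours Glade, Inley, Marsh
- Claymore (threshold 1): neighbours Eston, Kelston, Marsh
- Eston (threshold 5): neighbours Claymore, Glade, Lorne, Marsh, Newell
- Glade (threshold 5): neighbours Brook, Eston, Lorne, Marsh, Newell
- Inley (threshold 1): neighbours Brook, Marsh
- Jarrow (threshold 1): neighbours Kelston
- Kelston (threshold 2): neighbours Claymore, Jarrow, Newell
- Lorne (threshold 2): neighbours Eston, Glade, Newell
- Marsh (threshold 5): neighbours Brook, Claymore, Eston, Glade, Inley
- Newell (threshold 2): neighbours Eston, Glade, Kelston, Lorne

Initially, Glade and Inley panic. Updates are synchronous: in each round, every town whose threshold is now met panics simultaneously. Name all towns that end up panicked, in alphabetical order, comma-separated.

Round 1 — Glade, Inley panic (initial).
Round 2 — checking thresholds:
  Brook: 2 of 3 neighbours ≥ 1, panics.
  Eston: 1 of 5 neighbours < 5, not yet.
  Lorne: 1 of 3 neighbours < 2, not yet.
  Marsh: 2 of 5 neighbours < 5, not yet.
  Newell: 1 of 4 neighbours < 2, not yet.
Round 3 — no new panics; cascade stops.

Brook, Glade, Inley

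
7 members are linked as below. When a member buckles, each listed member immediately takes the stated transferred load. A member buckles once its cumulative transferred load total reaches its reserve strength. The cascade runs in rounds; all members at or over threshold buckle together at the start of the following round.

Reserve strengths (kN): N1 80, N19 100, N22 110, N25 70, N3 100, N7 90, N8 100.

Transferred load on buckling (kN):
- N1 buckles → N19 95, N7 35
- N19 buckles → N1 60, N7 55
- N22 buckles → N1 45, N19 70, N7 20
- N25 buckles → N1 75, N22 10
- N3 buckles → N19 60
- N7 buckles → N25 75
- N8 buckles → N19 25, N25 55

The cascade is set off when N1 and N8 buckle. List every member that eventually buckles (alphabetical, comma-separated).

Round 1 — N1, N8 buckle (initial).
  N19: +95+25 → 120 ≥ 100
  N25: +55 → 55 < 70
  N7: +35 → 35 < 90
Round 2 — N19 buckles.
  N7: +55 → 90 ≥ 90
Round 3 — N7 buckles.
  N25: +75 → 130 ≥ 70
Round 4 — N25 buckles.
  N22: +10 → 10 < 110
No further bucklings.

N1, N19, N25, N7, N8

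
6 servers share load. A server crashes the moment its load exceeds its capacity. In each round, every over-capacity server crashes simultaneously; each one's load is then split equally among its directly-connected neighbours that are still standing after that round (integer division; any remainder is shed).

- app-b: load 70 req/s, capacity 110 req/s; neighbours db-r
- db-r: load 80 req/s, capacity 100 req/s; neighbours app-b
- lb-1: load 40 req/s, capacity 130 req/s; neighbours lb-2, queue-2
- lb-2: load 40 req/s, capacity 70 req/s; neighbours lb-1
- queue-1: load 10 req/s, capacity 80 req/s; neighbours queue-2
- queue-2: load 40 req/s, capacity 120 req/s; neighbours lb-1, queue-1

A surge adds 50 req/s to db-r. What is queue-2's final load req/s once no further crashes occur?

40

Round 1 — db-r at 130 > 100. db-r crashes.
  db-r sheds 130 req/s to app-b: 130 each.
    app-b: 70+130 = 200 > 110
Round 2 — app-b crashes.
  app-b sheds 200 req/s: no online neighbours, lost.
No further crashes.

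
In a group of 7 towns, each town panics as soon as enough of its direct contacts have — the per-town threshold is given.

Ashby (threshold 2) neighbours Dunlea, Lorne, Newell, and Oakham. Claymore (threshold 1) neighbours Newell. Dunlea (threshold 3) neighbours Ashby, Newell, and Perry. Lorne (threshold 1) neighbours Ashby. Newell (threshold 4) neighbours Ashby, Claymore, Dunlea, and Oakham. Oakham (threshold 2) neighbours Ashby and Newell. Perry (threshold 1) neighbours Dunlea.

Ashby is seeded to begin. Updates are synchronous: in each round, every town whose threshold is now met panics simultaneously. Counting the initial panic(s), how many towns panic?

2

Round 1 — Ashby panics (initial).
Round 2 — checking thresholds:
  Dunlea: 1 of 3 neighbours < 3, not yet.
  Lorne: 1 of 1 neighbours ≥ 1, panics.
  Newell: 1 of 4 neighbours < 4, not yet.
  Oakham: 1 of 2 neighbours < 2, not yet.
Round 3 — no new panics; cascade stops.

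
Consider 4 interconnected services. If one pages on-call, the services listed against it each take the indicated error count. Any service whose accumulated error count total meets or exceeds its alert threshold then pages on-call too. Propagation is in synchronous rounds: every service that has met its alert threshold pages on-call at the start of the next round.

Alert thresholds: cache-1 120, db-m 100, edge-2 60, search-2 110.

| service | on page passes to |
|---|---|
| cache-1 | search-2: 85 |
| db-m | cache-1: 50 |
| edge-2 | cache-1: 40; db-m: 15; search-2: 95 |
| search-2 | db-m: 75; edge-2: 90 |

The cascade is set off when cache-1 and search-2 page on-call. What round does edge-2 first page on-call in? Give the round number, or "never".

Round 1 — cache-1, search-2 page on-call (initial).
  db-m: +75 → 75 < 100
  edge-2: +90 → 90 ≥ 60
Round 2 — edge-2 pages on-call.
  db-m: +15 → 90 < 100
No further pages.

2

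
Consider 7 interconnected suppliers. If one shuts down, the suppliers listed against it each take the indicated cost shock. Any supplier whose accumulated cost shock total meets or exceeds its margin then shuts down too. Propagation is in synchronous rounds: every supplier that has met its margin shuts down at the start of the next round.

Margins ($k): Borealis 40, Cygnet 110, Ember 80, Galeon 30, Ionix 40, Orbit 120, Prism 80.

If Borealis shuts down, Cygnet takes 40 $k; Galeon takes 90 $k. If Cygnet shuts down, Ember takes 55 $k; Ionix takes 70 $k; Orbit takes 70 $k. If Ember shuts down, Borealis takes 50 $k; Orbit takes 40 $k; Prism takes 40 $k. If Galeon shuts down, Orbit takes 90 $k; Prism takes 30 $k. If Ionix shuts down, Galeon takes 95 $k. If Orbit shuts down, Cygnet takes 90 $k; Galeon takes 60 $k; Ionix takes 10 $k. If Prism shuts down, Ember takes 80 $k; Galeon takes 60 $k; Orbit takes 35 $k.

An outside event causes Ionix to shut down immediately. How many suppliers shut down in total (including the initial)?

Round 1 — Ionix shuts down (initial).
  Galeon: +95 → 95 ≥ 30
Round 2 — Galeon shuts down.
  Orbit: +90 → 90 < 120
  Prism: +30 → 30 < 80
No further shutdowns.

2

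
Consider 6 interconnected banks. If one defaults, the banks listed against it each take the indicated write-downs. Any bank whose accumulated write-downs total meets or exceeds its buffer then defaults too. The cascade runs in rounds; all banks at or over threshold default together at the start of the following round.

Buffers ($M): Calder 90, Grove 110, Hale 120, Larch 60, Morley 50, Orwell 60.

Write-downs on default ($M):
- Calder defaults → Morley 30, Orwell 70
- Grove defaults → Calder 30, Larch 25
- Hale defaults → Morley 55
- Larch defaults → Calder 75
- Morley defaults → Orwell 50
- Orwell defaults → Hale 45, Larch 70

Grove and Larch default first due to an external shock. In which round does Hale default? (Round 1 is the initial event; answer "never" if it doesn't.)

never

Round 1 — Grove, Larch default (initial).
  Calder: +30+75 → 105 ≥ 90
Round 2 — Calder defaults.
  Morley: +30 → 30 < 50
  Orwell: +70 → 70 ≥ 60
Round 3 — Orwell defaults.
  Hale: +45 → 45 < 120
No further defaults.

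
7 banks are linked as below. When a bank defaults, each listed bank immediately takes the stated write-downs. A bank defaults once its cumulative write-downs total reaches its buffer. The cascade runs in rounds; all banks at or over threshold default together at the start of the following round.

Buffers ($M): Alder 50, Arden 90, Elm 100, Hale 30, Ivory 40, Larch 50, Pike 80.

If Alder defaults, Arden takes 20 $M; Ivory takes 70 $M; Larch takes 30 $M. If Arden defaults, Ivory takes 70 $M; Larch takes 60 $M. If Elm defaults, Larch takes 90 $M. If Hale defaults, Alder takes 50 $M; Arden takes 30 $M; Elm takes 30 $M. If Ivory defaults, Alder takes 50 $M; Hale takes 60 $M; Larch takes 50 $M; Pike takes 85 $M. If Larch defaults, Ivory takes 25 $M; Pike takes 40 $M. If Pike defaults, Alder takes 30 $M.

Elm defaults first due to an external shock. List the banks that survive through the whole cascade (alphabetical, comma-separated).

Round 1 — Elm defaults (initial).
  Larch: +90 → 90 ≥ 50
Round 2 — Larch defaults.
  Ivory: +25 → 25 < 40
  Pike: +40 → 40 < 80
No further defaults.

Alder, Arden, Hale, Ivory, Pike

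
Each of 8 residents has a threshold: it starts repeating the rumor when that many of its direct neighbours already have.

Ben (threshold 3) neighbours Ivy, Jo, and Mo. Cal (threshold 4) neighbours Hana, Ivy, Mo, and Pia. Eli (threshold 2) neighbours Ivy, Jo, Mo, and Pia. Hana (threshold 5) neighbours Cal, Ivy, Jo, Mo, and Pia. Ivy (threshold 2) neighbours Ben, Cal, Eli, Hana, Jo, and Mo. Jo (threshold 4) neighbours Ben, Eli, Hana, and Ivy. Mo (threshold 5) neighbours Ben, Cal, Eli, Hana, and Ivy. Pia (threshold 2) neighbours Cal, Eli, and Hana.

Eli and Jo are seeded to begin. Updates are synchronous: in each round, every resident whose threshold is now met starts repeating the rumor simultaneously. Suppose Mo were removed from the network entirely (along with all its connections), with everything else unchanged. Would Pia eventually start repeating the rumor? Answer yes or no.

With Mo removed:
Round 1 — Eli, Jo start repeating the rumor (initial).
Round 2 — checking thresholds:
  Ben: 1 of 2 neighbours < 3, below threshold.
  Hana: 1 of 4 neighbours < 5, below threshold.
  Ivy: 2 of 5 neighbours ≥ 2, starts repeating the rumor.
  Pia: 1 of 3 neighbours < 2, below threshold.
Round 3 — no new spreads; cascade stops.

no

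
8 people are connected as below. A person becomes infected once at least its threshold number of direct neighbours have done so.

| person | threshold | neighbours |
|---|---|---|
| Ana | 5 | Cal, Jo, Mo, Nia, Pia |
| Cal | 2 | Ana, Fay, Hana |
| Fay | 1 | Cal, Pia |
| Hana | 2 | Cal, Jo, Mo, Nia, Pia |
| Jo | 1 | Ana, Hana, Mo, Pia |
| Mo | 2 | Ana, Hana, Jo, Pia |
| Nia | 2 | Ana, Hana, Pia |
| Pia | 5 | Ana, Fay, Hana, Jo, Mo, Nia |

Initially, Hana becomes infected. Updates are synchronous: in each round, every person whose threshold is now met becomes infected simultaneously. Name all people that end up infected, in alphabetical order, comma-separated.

Round 1 — Hana becomes infected (initial).
Round 2 — checking thresholds:
  Cal: 1 of 3 neighbours < 2, below threshold.
  Jo: 1 of 4 neighbours ≥ 1, becomes infected.
  Mo: 1 of 4 neighbours < 2, below threshold.
  Nia: 1 of 3 neighbours < 2, below threshold.
  Pia: 1 of 6 neighbours < 5, below threshold.
Round 3 — checking thresholds:
  Ana: 1 of 5 neighbours < 5, below threshold.
  Cal: 1 of 3 neighbours < 2, below threshold.
  Mo: 2 of 4 neighbours ≥ 2, becomes infected.
  Nia: 1 of 3 neighbours < 2, below threshold.
  Pia: 2 of 6 neighbours < 5, below threshold.
Round 4 — no new infections; cascade stops.

Hana, Jo, Mo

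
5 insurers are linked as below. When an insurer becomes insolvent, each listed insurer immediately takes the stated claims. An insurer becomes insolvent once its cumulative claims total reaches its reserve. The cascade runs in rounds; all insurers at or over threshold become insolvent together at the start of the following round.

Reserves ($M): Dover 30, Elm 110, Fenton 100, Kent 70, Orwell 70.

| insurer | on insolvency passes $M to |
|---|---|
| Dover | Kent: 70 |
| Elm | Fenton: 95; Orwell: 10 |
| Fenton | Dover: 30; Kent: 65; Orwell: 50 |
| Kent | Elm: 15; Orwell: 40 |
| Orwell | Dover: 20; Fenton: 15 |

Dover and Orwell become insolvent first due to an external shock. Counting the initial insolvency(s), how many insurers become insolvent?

3

Round 1 — Dover, Orwell become insolvent (initial).
  Fenton: +15 → 15 < 100
  Kent: +70 → 70 ≥ 70
Round 2 — Kent becomes insolvent.
  Elm: +15 → 15 < 110
No further insolvencies.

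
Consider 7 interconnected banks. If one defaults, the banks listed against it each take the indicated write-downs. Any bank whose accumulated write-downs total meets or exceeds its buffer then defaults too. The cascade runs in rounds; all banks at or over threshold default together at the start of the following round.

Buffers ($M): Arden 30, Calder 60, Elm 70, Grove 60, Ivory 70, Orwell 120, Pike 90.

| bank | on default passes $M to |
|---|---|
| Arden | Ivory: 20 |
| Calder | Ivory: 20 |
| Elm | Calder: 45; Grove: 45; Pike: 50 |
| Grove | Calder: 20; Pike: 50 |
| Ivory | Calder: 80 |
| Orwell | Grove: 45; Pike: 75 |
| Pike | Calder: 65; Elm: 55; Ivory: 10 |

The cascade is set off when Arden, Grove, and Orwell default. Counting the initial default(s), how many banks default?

Round 1 — Arden, Grove, Orwell default (initial).
  Calder: +20 → 20 < 60
  Ivory: +20 → 20 < 70
  Pike: +50+75 → 125 ≥ 90
Round 2 — Pike defaults.
  Calder: +65 → 85 ≥ 60
  Elm: +55 → 55 < 70
  Ivory: +10 → 30 < 70
Round 3 — Calder defaults.
  Ivory: +20 → 50 < 70
No further defaults.

5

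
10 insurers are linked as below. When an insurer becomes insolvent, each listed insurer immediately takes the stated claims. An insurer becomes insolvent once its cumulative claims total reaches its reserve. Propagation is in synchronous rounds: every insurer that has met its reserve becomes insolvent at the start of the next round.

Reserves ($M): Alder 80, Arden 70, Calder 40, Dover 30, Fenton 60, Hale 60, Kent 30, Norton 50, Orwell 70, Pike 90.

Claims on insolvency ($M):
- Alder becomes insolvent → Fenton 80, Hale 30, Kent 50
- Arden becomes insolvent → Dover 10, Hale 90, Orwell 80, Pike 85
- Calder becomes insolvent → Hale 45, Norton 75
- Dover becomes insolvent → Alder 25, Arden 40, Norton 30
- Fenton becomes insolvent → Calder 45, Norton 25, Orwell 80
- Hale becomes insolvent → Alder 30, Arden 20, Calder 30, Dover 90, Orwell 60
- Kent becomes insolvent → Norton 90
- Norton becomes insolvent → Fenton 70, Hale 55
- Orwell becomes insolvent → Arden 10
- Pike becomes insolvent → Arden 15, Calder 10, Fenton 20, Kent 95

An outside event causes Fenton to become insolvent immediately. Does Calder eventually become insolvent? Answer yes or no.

yes

Round 1 — Fenton becomes insolvent (initial).
  Calder: +45 → 45 ≥ 40
  Norton: +25 → 25 < 50
  Orwell: +80 → 80 ≥ 70
Round 2 — Calder, Orwell become insolvent.
  Arden: +10 → 10 < 70
  Hale: +45 → 45 < 60
  Norton: +75 → 100 ≥ 50
Round 3 — Norton becomes insolvent.
  Hale: +55 → 100 ≥ 60
Round 4 — Hale becomes insolvent.
  Alder: +30 → 30 < 80
  Arden: +20 → 30 < 70
  Dover: +90 → 90 ≥ 30
Round 5 — Dover becomes insolvent.
  Alder: +25 → 55 < 80
  Arden: +40 → 70 ≥ 70
Round 6 — Arden becomes insolvent.
  Pike: +85 → 85 < 90
No further insolvencies.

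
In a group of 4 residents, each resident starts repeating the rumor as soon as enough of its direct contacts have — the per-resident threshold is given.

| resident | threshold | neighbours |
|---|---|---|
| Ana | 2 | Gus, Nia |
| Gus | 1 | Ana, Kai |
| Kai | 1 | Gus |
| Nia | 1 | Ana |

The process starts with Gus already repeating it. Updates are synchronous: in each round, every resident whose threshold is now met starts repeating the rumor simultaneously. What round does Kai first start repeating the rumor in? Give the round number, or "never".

Round 1 — Gus starts repeating the rumor (initial).
Round 2 — checking thresholds:
  Ana: 1 of 2 neighbours < 2, holds.
  Kai: 1 of 1 neighbours ≥ 1, starts repeating the rumor.
Round 3 — no new spreads; cascade stops.

2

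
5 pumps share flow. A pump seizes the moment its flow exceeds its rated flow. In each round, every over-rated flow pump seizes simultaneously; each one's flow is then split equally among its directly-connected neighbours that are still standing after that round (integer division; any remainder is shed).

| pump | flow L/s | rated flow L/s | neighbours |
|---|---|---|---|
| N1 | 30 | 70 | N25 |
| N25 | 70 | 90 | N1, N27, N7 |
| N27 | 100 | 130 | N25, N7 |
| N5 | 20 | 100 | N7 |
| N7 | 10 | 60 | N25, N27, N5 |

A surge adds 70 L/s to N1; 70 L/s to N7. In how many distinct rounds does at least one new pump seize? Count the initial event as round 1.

3

Round 1 — N1 at 100 > 70; N7 at 80 > 60. N1, N7 seize.
  N1 sheds 100 L/s to N25: 100 each.
    N25: 70+100 = 170 > 90
  N7 sheds 80 L/s to N25, N27, N5: 26 each (2 lost).
    N25: 170+26 = 196 > 90
    N27: 100+26 = 126 ≤ 130
    N5: 20+26 = 46 ≤ 100
Round 2 — N25 seizes.
  N25 sheds 196 L/s to N27: 196 each.
    N27: 126+196 = 322 > 130
Round 3 — N27 seizes.
  N27 sheds 322 L/s: no online neighbours, lost.
No further seizures.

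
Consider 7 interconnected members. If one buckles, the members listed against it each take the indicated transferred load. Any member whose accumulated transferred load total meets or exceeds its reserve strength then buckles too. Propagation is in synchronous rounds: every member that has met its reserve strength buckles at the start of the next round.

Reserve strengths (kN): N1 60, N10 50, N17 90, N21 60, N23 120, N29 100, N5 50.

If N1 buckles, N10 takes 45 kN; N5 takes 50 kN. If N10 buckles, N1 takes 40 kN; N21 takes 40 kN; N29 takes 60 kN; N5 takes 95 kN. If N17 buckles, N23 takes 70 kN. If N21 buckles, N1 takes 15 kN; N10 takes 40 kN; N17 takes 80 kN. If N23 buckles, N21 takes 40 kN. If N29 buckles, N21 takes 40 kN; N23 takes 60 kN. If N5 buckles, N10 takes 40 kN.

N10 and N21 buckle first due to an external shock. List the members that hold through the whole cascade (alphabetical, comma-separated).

Round 1 — N10, N21 buckle (initial).
  N1: +40+15 → 55 < 60
  N17: +80 → 80 < 90
  N29: +60 → 60 < 100
  N5: +95 → 95 ≥ 50
Round 2 — N5 buckles.
No further bucklings.

N1, N17, N23, N29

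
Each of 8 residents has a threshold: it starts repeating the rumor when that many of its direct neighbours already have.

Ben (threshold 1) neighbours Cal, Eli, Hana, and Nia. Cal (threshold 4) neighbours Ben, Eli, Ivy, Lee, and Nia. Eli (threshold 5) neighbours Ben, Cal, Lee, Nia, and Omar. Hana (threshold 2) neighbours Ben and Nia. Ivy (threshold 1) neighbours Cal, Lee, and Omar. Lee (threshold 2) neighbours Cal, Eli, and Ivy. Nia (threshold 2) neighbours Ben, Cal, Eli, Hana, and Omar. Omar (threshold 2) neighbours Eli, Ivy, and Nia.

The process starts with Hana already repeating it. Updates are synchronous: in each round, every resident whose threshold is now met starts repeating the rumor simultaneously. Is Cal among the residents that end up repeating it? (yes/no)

no

Round 1 — Hana starts repeating the rumor (initial).
Round 2 — checking thresholds:
  Ben: 1 of 4 neighbours ≥ 1, starts repeating the rumor.
  Nia: 1 of 5 neighbours < 2, holds.
Round 3 — checking thresholds:
  Cal: 1 of 5 neighbours < 4, holds.
  Eli: 1 of 5 neighbours < 5, holds.
  Nia: 2 of 5 neighbours ≥ 2, starts repeating the rumor.
Round 4 — no new spreads; cascade stops.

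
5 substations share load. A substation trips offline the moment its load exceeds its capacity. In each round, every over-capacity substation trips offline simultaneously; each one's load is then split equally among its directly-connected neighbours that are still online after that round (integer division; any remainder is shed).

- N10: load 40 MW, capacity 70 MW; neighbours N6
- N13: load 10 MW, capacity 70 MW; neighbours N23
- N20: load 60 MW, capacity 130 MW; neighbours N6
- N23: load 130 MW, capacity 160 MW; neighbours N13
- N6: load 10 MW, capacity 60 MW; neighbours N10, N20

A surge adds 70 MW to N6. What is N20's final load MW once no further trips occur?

100

Round 1 — N6 at 80 > 60. N6 trips offline.
  N6 sheds 80 MW to N10, N20: 40 each.
    N10: 40+40 = 80 > 70
    N20: 60+40 = 100 ≤ 130
Round 2 — N10 trips offline.
  N10 sheds 80 MW: no online neighbours, lost.
No further trips.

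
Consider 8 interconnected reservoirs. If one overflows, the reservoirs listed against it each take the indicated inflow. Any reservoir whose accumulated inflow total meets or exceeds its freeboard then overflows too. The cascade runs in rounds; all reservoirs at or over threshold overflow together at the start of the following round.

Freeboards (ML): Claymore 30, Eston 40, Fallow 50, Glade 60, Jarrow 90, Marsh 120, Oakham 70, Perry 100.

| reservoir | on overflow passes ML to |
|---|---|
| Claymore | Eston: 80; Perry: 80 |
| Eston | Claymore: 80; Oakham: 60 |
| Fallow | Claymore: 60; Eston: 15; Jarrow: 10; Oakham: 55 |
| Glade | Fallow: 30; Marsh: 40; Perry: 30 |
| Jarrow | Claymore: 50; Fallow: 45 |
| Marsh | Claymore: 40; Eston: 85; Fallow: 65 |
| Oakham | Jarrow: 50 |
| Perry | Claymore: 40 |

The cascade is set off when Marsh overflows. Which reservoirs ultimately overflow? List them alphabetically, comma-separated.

Claymore, Eston, Fallow, Marsh, Oakham

Round 1 — Marsh overflows (initial).
  Claymore: +40 → 40 ≥ 30
  Eston: +85 → 85 ≥ 40
  Fallow: +65 → 65 ≥ 50
Round 2 — Claymore, Eston, Fallow overflow.
  Jarrow: +10 → 10 < 90
  Oakham: +60+55 → 115 ≥ 70
  Perry: +80 → 80 < 100
Round 3 — Oakham overflows.
  Jarrow: +50 → 60 < 90
No further overflows.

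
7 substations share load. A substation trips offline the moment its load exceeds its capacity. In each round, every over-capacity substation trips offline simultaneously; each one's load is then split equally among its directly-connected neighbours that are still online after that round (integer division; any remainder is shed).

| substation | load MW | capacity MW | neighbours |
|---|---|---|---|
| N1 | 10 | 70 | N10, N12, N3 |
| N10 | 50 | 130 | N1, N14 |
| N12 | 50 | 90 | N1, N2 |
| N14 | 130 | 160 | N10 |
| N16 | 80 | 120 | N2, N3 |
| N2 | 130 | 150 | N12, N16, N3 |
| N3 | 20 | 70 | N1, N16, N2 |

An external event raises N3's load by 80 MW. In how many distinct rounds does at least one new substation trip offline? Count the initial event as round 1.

Round 1 — N3 at 100 > 70. N3 trips offline.
  N3 sheds 100 MW to N1, N16, N2: 33 each (1 lost).
    N1: 10+33 = 43 ≤ 70
    N16: 80+33 = 113 ≤ 120
    N2: 130+33 = 163 > 150
Round 2 — N2 trips offline.
  N2 sheds 163 MW to N12, N16: 81 each (1 lost).
    N12: 50+81 = 131 > 90
    N16: 113+81 = 194 > 120
Round 3 — N12, N16 trip offline.
  N12 sheds 131 MW to N1: 131 each.
    N1: 43+131 = 174 > 70
  N16 sheds 194 MW: no online neighbours, lost.
Round 4 — N1 trips offline.
  N1 sheds 174 MW to N10: 174 each.
    N10: 50+174 = 224 > 130
Round 5 — N10 trips offline.
  N10 sheds 224 MW to N14: 224 each.
    N14: 130+224 = 354 > 160
Round 6 — N14 trips offline.
  N14 sheds 354 MW: no online neighbours, lost.
No further trips.

6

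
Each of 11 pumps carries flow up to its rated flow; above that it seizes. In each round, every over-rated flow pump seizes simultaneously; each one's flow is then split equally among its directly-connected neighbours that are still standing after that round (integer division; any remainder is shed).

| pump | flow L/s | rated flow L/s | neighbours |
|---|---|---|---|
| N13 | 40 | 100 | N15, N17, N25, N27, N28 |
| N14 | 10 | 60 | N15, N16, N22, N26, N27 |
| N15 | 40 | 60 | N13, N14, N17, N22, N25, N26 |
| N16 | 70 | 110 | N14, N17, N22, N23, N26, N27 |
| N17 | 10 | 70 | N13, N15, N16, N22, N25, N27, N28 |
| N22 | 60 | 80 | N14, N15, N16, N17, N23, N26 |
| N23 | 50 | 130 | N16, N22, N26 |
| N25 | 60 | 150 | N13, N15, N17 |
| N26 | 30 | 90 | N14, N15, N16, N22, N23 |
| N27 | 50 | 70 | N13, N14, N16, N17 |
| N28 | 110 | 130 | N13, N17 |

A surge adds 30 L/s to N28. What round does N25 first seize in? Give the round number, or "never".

never

Round 1 — N28 at 140 > 130. N28 seizes.
  N28 sheds 140 L/s to N13, N17: 70 each.
    N13: 40+70 = 110 > 100
    N17: 10+70 = 80 > 70
Round 2 — N13, N17 seize.
  N13 sheds 110 L/s to N15, N25, N27: 36 each (2 lost).
    N15: 40+36 = 76 > 60
    N25: 60+36 = 96 ≤ 150
    N27: 50+36 = 86 > 70
  N17 sheds 80 L/s to N15, N16, N22, N25, N27: 16 each.
    N15: 76+16 = 92 > 60
    N16: 70+16 = 86 ≤ 110
    N22: 60+16 = 76 ≤ 80
    N25: 96+16 = 112 ≤ 150
    N27: 86+16 = 102 > 70
Round 3 — N15, N27 seize.
  N15 sheds 92 L/s to N14, N22, N25, N26: 23 each.
    N14: 10+23 = 33 ≤ 60
    N22: 76+23 = 99 > 80
    N25: 112+23 = 135 ≤ 150
    N26: 30+23 = 53 ≤ 90
  N27 sheds 102 L/s to N14, N16: 51 each.
    N14: 33+51 = 84 > 60
    N16: 86+51 = 137 > 110
Round 4 — N14, N16, N22 seize.
  N14 sheds 84 L/s to N26: 84 each.
    N26: 53+84 = 137 > 90
  N16 sheds 137 L/s to N23, N26: 68 each (1 lost).
    N23: 50+68 = 118 ≤ 130
    N26: 137+68 = 205 > 90
  N22 sheds 99 L/s to N23, N26: 49 each (1 lost).
    N23: 118+49 = 167 > 130
    N26: 205+49 = 254 > 90
Round 5 — N23, N26 seize.
  N23 sheds 167 L/s: no online neighbours, lost.
  N26 sheds 254 L/s: no online neighbours, lost.
No further seizures.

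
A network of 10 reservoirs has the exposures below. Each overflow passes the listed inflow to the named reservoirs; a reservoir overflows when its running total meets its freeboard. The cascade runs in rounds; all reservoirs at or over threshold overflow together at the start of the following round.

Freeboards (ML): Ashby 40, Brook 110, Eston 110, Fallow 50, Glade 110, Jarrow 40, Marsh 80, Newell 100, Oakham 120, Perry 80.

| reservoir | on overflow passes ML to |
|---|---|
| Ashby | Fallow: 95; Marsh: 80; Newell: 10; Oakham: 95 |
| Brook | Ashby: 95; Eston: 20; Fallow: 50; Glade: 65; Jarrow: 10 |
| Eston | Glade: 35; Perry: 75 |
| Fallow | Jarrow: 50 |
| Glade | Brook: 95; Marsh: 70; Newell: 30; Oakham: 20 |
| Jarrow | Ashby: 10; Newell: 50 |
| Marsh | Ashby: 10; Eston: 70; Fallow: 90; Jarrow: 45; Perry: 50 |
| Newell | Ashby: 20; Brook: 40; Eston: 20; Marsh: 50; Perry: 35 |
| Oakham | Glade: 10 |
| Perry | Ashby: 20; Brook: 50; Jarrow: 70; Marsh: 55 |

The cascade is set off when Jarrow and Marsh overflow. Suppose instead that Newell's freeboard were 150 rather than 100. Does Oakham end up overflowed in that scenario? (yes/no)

With Newell's freeboard at 150:
Round 1 — Jarrow, Marsh overflow (initial).
  Ashby: +10+10 → 20 < 40
  Eston: +70 → 70 < 110
  Fallow: +90 → 90 ≥ 50
  Newell: +50 → 50 < 150
  Perry: +50 → 50 < 80
Round 2 — Fallow overflows.
No further overflows.

no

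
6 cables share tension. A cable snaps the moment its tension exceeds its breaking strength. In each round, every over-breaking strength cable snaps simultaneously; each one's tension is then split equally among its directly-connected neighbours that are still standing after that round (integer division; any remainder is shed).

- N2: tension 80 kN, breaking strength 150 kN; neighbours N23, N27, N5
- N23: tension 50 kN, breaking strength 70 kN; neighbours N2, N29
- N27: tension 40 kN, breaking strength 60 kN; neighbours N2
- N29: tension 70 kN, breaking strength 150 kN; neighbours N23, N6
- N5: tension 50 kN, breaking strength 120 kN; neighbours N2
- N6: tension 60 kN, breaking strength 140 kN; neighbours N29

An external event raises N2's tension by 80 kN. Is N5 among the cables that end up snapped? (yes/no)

Round 1 — N2 at 160 > 150. N2 snaps.
  N2 sheds 160 kN to N23, N27, N5: 53 each (1 lost).
    N23: 50+53 = 103 > 70
    N27: 40+53 = 93 > 60
    N5: 50+53 = 103 ≤ 120
Round 2 — N23, N27 snap.
  N23 sheds 103 kN to N29: 103 each.
    N29: 70+103 = 173 > 150
  N27 sheds 93 kN: no online neighbours, lost.
Round 3 — N29 snaps.
  N29 sheds 173 kN to N6: 173 each.
    N6: 60+173 = 233 > 140
Round 4 — N6 snaps.
  N6 sheds 233 kN: no online neighbours, lost.
No further breaks.

no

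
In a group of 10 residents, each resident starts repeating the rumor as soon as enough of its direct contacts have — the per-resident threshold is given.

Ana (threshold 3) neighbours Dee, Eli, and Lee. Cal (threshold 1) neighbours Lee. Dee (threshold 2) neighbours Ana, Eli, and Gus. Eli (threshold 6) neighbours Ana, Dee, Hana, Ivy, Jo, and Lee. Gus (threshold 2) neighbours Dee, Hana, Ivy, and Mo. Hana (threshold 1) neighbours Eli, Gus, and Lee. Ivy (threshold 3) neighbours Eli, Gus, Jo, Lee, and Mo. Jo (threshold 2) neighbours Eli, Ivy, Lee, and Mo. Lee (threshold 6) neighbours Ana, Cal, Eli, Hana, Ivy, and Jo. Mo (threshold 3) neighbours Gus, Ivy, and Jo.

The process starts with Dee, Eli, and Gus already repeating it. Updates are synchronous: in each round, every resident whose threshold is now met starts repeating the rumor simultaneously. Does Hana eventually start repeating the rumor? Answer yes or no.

Round 1 — Dee, Eli, Gus start repeating the rumor (initial).
Round 2 — checking thresholds:
  Ana: 2 of 3 neighbours < 3, below threshold.
  Hana: 2 of 3 neighbours ≥ 1, starts repeating the rumor.
  Ivy: 2 of 5 neighbours < 3, below threshold.
  Jo: 1 of 4 neighbours < 2, below threshold.
  Lee: 1 of 6 neighbours < 6, below threshold.
  Mo: 1 of 3 neighbours < 3, below threshold.
Round 3 — no new spreads; cascade stops.

yes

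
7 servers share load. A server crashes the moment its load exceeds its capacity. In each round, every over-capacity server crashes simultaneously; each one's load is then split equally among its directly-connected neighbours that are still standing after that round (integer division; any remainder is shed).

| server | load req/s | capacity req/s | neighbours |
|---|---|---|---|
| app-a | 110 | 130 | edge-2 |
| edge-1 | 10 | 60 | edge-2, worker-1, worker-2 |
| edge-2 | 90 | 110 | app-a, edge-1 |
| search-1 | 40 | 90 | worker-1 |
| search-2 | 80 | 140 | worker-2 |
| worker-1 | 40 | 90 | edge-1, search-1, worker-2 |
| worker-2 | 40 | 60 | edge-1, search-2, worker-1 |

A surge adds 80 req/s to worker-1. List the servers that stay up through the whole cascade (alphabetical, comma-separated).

Round 1 — worker-1 at 120 > 90. worker-1 crashes.
  worker-1 sheds 120 req/s to edge-1, search-1, worker-2: 40 each.
    edge-1: 10+40 = 50 ≤ 60
    search-1: 40+40 = 80 ≤ 90
    worker-2: 40+40 = 80 > 60
Round 2 — worker-2 crashes.
  worker-2 sheds 80 req/s to edge-1, search-2: 40 each.
    edge-1: 50+40 = 90 > 60
    search-2: 80+40 = 120 ≤ 140
Round 3 — edge-1 crashes.
  edge-1 sheds 90 req/s to edge-2: 90 each.
    edge-2: 90+90 = 180 > 110
Round 4 — edge-2 crashes.
  edge-2 sheds 180 req/s to app-a: 180 each.
    app-a: 110+180 = 290 > 130
Round 5 — app-a crashes.
  app-a sheds 290 req/s: no online neighbours, lost.
No further crashes.

search-1, search-2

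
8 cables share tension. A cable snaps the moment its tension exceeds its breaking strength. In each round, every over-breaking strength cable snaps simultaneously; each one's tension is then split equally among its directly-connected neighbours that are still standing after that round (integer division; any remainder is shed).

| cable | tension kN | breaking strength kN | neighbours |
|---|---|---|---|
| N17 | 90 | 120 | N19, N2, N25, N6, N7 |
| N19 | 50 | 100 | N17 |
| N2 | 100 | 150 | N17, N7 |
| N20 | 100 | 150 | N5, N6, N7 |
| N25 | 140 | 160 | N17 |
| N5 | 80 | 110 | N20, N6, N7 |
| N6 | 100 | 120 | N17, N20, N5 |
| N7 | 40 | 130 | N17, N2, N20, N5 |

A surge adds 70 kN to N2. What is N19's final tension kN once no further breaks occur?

93

Round 1 — N2 at 170 > 150. N2 snaps.
  N2 sheds 170 kN to N17, N7: 85 each.
    N17: 90+85 = 175 > 120
    N7: 40+85 = 125 ≤ 130
Round 2 — N17 snaps.
  N17 sheds 175 kN to N19, N25, N6, N7: 43 each (3 lost).
    N19: 50+43 = 93 ≤ 100
    N25: 140+43 = 183 > 160
    N6: 100+43 = 143 > 120
    N7: 125+43 = 168 > 130
Round 3 — N25, N6, N7 snap.
  N25 sheds 183 kN: no online neighbours, lost.
  N6 sheds 143 kN to N20, N5: 71 each (1 lost).
    N20: 100+71 = 171 > 150
    N5: 80+71 = 151 > 110
  N7 sheds 168 kN to N20, N5: 84 each.
    N20: 171+84 = 255 > 150
    N5: 151+84 = 235 > 110
Round 4 — N20, N5 snap.
  N20 sheds 255 kN: no online neighbours, lost.
  N5 sheds 235 kN: no online neighbours, lost.
No further breaks.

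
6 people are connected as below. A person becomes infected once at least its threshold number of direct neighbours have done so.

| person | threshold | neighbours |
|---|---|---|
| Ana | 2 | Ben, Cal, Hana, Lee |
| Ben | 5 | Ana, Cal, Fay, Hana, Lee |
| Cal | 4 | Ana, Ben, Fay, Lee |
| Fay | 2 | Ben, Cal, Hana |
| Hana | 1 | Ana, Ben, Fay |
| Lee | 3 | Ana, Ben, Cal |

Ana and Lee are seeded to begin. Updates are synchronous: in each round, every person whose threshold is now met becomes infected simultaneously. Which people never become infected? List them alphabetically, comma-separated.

Round 1 — Ana, Lee become infected (initial).
Round 2 — checking thresholds:
  Ben: 2 of 5 neighbours < 5, below threshold.
  Cal: 2 of 4 neighbours < 4, below threshold.
  Hana: 1 of 3 neighbours ≥ 1, becomes infected.
Round 3 — no new infections; cascade stops.

Ben, Cal, Fay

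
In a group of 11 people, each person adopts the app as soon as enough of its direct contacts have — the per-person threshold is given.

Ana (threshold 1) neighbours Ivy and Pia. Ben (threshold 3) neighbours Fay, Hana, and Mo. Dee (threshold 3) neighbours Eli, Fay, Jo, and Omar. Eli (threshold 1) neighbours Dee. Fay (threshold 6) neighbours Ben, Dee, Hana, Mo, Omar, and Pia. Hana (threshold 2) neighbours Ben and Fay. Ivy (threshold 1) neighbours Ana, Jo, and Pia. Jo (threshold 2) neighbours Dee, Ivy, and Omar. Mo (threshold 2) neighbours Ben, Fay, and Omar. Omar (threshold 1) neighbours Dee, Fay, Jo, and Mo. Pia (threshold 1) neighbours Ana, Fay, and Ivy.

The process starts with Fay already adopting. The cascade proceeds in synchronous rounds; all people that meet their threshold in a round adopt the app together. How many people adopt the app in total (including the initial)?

Round 1 — Fay adopts the app (initial).
Round 2 — checking thresholds:
  Ben: 1 of 3 neighbours < 3, below threshold.
  Dee: 1 of 4 neighbours < 3, below threshold.
  Hana: 1 of 2 neighbours < 2, below threshold.
  Mo: 1 of 3 neighbours < 2, below threshold.
  Omar: 1 of 4 neighbours ≥ 1, adopts the app.
  Pia: 1 of 3 neighbours ≥ 1, adopts the app.
Round 3 — checking thresholds:
  Ana: 1 of 2 neighbours ≥ 1, adopts the app.
  Ben: 1 of 3 neighbours < 3, below threshold.
  Dee: 2 of 4 neighbours < 3, below threshold.
  Hana: 1 of 2 neighbours < 2, below threshold.
  Ivy: 1 of 3 neighbours ≥ 1, adopts the app.
  Jo: 1 of 3 neighbours < 2, below threshold.
  Mo: 2 of 3 neighbours ≥ 2, adopts the app.
Round 4 — checking thresholds:
  Ben: 2 of 3 neighbours < 3, below threshold.
  Dee: 2 of 4 neighbours < 3, below threshold.
  Hana: 1 of 2 neighbours < 2, below threshold.
  Jo: 2 of 3 neighbours ≥ 2, adopts the app.
Round 5 — checking thresholds:
  Ben: 2 of 3 neighbours < 3, below threshold.
  Dee: 3 of 4 neighbours ≥ 3, adopts the app.
  Hana: 1 of 2 neighbours < 2, below threshold.
Round 6 — checking thresholds:
  Ben: 2 of 3 neighbours < 3, below threshold.
  Eli: 1 of 1 neighbours ≥ 1, adopts the app.
  Hana: 1 of 2 neighbours < 2, below threshold.
Round 7 — no new adoptions; cascade stops.

9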